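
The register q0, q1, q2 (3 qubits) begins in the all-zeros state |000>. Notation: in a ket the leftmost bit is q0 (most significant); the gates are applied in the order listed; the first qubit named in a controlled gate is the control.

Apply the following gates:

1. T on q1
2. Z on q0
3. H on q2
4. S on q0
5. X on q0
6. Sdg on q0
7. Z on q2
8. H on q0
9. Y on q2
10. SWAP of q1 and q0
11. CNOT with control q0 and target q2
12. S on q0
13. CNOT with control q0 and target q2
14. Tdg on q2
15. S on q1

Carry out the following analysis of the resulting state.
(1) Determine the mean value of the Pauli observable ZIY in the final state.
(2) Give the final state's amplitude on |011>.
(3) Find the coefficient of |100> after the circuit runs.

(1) The observable ZIY averages to -sqrt(2)/2.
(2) |011> carries amplitude -exp(I*pi/4)/2 in the final state.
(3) The amplitude on |100> is 0.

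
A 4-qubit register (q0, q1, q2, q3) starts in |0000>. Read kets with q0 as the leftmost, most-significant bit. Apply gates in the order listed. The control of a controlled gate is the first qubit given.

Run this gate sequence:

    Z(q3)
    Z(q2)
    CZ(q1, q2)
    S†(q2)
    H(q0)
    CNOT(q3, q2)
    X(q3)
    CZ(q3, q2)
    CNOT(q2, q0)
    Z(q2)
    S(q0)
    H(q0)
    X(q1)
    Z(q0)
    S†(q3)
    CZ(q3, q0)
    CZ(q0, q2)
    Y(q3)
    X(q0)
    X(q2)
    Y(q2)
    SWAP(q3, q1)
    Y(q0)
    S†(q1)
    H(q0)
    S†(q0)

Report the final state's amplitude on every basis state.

The final amplitudes are sqrt(2)*I/2 on |0001>, -sqrt(2)*I/2 on |1001>, and 0 on every other basis state.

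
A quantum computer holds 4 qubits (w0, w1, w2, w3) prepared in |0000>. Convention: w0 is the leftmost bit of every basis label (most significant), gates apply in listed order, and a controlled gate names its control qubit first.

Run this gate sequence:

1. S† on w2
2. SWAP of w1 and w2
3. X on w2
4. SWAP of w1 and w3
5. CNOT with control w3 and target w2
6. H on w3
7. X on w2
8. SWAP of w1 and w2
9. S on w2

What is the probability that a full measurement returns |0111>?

The probability of measuring |0111> is 0.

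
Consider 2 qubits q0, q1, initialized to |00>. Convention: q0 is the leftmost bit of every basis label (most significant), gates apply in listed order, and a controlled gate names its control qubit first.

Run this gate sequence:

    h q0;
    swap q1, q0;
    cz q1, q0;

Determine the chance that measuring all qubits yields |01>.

A full measurement returns |01> with probability 1/2.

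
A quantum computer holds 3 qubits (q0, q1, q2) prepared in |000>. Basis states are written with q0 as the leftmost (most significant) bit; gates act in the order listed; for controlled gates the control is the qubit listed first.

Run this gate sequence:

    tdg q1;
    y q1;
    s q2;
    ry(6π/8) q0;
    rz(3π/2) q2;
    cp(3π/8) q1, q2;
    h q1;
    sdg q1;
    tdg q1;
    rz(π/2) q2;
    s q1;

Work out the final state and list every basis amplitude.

The resulting statevector has amplitude -I*sqrt(4 - 2*sqrt(2))/4 on |000>, 0 on |001>, sqrt(4 - 2*sqrt(2))*exp(I*pi/4)/4 on |010>, 0 on |011>, -I*sqrt(2*sqrt(2) + 4)/4 on |100>, 0 on |101>, sqrt(2*sqrt(2) + 4)*exp(I*pi/4)/4 on |110>, 0 on |111>.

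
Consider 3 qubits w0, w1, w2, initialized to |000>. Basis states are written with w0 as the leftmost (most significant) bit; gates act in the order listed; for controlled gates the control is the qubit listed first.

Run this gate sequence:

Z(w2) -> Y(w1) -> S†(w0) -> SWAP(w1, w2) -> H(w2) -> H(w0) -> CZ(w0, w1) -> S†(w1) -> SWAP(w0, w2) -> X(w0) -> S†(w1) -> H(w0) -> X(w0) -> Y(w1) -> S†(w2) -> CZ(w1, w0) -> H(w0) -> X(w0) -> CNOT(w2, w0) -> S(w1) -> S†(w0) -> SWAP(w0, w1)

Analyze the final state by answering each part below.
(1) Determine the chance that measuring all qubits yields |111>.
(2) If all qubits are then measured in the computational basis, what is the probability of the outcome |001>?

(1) The probability of measuring |111> is 1/4.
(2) A full measurement returns |001> with probability 0.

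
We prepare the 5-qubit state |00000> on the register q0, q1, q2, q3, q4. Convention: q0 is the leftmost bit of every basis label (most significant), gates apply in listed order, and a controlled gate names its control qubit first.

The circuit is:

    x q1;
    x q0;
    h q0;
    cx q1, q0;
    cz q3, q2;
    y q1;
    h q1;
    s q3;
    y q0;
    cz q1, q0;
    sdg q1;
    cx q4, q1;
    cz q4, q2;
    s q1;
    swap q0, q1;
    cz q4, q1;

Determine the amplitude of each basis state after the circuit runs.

The resulting statevector has amplitude -1/2 on |00000>, -1/2 on |01000>, -1/2 on |10000>, 1/2 on |11000>, and 0 on every other basis state.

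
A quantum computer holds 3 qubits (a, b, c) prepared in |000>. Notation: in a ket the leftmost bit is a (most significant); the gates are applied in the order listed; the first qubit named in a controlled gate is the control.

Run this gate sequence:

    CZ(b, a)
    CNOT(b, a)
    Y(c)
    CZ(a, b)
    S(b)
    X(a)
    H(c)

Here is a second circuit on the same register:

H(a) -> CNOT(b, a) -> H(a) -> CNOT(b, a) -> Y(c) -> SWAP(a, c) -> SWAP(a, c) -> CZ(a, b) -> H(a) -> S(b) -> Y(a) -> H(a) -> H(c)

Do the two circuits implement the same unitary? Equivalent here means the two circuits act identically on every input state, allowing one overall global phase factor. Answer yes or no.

No — the two circuits implement different unitaries, even allowing a global phase.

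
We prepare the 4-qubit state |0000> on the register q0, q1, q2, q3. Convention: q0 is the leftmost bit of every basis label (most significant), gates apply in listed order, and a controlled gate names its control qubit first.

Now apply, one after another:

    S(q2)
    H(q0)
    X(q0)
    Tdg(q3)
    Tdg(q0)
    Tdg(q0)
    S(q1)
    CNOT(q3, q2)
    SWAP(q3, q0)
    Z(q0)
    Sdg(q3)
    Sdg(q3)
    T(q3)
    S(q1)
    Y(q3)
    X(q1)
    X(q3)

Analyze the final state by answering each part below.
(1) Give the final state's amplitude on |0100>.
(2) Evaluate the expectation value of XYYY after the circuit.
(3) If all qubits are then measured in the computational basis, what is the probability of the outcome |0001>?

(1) |0100> carries amplitude sqrt(2)*I/2 in the final state.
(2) The observable XYYY averages to 0.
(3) Outcome |0001> occurs with probability 0.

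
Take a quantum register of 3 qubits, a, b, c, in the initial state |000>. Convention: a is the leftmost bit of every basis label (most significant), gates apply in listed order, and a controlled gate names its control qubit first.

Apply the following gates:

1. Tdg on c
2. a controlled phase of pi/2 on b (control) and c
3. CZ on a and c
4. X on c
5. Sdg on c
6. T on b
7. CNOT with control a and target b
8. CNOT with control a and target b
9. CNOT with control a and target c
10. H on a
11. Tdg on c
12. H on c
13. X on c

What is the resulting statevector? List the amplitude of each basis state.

After the circuit, the state carries amplitude exp(I*pi/4)/2 on |000>, -exp(I*pi/4)/2 on |001>, 0 on |010>, 0 on |011>, exp(I*pi/4)/2 on |100>, -exp(I*pi/4)/2 on |101>, 0 on |110>, 0 on |111>. Key observation: gates 7-8 undo each other exactly, leaving only the rest of the circuit to track.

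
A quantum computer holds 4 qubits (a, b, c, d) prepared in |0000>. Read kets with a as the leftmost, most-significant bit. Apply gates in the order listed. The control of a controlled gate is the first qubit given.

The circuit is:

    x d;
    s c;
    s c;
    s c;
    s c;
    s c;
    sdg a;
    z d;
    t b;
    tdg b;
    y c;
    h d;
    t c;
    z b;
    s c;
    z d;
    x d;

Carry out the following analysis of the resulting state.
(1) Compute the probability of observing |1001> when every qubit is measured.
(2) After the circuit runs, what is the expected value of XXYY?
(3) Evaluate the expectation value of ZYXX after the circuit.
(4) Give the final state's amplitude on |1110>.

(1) The probability of measuring |1001> is 0. Key observation: steps 3-6 multiply out to the identity, so the circuit reduces to the remaining gates.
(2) The expectation value of XXYY is 0.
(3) The expectation value of ZYXX is 0.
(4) The amplitude on |1110> is 0.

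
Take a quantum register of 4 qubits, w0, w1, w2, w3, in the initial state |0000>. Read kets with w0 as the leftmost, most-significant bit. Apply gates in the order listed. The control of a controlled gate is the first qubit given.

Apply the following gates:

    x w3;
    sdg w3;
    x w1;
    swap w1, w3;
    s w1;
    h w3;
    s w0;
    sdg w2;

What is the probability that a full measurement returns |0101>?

Outcome |0101> occurs with probability 1/2.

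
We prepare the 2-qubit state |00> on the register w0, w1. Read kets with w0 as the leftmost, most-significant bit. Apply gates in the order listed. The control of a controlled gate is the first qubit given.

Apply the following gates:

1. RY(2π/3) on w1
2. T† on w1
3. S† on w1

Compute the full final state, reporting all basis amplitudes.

The final amplitudes are 1/2 on |00>, -sqrt(3)*exp(I*pi/4)/2 on |01>, 0 on |10>, 0 on |11>.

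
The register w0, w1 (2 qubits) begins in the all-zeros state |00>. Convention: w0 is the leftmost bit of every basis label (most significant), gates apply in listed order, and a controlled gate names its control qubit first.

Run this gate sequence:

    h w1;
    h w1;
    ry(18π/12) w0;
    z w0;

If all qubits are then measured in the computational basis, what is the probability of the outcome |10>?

A full measurement returns |10> with probability 1/2. Key observation: gates 1-2 undo each other exactly, leaving only the rest of the circuit to track.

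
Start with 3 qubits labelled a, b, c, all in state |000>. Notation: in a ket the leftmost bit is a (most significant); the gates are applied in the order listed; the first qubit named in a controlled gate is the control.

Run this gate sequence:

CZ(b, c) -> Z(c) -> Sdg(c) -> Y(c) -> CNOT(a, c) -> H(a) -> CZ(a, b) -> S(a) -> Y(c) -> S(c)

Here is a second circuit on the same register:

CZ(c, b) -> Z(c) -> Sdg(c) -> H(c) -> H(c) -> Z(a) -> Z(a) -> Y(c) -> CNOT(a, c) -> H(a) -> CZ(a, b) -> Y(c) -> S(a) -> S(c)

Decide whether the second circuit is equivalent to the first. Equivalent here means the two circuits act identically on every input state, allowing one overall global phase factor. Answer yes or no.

Yes — the two circuits implement the same unitary up to a global phase.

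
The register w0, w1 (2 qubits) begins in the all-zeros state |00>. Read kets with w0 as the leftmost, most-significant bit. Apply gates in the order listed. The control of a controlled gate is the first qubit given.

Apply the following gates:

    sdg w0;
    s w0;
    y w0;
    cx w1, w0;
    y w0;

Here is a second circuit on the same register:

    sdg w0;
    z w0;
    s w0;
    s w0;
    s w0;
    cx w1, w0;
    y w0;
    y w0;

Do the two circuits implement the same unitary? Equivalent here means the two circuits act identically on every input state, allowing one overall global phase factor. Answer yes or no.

No, they are not equivalent — no single phase factor reconciles the two unitaries.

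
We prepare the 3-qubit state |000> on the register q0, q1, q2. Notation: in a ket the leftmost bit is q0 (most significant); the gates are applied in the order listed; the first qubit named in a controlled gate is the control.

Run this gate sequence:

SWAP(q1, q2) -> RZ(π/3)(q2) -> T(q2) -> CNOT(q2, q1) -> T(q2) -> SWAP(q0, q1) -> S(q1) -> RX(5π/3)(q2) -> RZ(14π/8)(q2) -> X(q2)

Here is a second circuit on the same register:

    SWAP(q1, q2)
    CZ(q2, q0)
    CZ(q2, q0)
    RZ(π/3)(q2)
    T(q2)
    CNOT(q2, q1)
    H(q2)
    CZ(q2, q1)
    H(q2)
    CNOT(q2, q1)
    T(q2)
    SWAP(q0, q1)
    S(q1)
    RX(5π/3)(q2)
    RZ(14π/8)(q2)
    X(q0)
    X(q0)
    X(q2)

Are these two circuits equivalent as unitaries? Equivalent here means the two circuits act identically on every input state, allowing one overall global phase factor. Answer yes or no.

No — the two circuits implement different unitaries, even allowing a global phase.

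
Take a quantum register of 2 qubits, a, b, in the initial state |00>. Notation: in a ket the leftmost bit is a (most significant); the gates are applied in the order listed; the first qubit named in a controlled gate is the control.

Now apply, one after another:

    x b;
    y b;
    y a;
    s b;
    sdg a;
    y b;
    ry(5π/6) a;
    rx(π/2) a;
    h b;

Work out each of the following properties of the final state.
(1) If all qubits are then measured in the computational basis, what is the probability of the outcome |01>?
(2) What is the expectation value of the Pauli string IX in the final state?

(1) The probability of measuring |01> is 1/4.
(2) The expectation value of IX is -1.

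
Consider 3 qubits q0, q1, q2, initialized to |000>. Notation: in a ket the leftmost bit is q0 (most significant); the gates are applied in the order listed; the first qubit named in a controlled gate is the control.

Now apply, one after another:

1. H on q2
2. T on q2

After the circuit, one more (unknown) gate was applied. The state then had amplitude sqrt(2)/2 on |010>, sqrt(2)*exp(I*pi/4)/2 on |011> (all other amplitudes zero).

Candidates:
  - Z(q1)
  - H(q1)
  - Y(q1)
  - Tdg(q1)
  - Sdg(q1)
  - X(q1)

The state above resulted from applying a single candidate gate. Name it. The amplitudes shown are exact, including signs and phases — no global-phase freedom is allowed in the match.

It was X(q1) that produced the state shown.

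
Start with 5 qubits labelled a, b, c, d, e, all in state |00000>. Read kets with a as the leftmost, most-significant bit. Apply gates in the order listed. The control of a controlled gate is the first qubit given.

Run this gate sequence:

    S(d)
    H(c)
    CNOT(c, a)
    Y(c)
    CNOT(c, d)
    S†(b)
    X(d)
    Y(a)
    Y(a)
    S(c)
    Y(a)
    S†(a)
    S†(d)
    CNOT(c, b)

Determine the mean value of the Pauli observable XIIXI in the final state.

The expectation value of XIIXI is 0.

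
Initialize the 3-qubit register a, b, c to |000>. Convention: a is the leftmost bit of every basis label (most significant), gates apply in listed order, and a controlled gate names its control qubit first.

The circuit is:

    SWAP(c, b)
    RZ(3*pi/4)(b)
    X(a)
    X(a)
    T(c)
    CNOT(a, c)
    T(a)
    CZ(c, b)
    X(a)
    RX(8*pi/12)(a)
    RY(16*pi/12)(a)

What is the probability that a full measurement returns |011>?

The probability of measuring |011> is 0.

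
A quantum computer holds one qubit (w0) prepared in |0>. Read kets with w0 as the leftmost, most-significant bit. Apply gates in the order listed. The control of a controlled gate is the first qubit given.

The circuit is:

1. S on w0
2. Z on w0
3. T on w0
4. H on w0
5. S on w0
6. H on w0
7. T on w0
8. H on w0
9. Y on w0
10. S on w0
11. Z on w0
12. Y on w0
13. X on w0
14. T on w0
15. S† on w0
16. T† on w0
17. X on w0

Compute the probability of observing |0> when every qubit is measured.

Outcome |0> occurs with probability sqrt(2)/4 + 1/2.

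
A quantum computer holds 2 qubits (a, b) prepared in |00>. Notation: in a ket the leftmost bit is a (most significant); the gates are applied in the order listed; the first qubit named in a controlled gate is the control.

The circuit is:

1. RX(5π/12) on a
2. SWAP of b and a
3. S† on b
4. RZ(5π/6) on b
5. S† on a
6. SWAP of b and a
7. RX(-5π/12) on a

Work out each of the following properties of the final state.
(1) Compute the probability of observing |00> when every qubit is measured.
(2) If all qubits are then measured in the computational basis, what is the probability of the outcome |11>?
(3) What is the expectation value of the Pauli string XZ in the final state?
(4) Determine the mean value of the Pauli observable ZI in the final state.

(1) A full measurement returns |00> with probability 7/8 - sqrt(3)/16.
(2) Outcome |11> occurs with probability 0.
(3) The expectation value of XZ is sqrt(6)/8 + 3*sqrt(2)/8.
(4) The observable ZI averages to 3/4 - sqrt(3)/8.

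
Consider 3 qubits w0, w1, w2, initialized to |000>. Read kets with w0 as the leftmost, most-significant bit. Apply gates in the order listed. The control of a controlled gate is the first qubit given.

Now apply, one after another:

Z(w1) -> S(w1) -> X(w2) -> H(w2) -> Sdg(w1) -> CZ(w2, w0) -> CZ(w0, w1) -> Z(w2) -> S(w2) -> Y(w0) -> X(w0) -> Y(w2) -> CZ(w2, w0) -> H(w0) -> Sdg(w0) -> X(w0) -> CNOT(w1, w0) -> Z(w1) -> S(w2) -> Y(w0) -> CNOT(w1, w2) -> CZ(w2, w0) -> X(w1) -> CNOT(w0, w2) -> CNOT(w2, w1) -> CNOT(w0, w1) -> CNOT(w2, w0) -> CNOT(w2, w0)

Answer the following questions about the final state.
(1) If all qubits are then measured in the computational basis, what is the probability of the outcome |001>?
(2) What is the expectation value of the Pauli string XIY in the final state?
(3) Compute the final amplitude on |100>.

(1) Outcome |001> occurs with probability 1/4. Key observation: steps 27-28 multiply out to the identity, so the circuit reduces to the remaining gates.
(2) The expectation value of XIY is 1.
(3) |100> carries amplitude I/2 in the final state.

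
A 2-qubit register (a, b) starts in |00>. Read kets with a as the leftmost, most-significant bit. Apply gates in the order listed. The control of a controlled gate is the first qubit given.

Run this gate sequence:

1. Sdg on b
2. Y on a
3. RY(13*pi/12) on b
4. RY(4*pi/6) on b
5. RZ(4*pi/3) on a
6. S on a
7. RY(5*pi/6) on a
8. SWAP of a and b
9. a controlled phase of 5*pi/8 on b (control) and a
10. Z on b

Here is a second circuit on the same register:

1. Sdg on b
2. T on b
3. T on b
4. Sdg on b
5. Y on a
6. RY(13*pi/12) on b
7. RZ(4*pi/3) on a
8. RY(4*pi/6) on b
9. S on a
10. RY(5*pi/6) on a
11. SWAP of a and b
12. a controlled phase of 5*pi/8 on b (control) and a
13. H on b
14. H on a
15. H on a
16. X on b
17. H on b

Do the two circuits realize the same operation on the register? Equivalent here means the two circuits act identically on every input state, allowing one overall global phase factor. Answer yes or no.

Yes — the two circuits implement the same unitary up to a global phase.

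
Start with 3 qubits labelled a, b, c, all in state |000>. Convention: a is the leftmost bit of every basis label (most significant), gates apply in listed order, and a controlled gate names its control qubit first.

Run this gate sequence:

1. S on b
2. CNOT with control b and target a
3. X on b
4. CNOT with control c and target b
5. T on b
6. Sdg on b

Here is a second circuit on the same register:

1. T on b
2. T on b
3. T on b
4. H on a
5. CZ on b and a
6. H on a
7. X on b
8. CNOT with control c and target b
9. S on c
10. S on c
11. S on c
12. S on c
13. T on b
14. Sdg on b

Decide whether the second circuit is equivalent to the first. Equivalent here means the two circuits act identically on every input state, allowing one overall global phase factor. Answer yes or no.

No — the two circuits implement different unitaries, even allowing a global phase.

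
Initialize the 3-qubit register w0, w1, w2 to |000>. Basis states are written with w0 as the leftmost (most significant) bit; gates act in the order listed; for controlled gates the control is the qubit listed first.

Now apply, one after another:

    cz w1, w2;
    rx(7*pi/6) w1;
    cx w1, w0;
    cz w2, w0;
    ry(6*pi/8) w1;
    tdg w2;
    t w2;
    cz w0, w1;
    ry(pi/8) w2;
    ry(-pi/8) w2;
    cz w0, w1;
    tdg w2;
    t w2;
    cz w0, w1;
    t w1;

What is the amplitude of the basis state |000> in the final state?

The amplitude on |000> is -sqrt(6)*sqrt(1/2 - sqrt(2)/4)*cos(pi/16)**2/4 - sqrt(6)*sqrt(1/2 - sqrt(2)/4)*sin(pi/16)**2/4 + sqrt(2)*sqrt(1/2 - sqrt(2)/4)*sin(pi/16)**2/4 + sqrt(2)*sqrt(1/2 - sqrt(2)/4)*cos(pi/16)**2/4.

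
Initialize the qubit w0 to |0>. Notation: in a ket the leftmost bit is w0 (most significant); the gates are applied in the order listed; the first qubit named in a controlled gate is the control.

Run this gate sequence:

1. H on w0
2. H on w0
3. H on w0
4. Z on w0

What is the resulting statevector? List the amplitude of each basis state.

The final amplitudes are sqrt(2)/2 on |0>, -sqrt(2)/2 on |1>. Key observation: the block from step 1 through step 2 cancels to the identity and can be dropped.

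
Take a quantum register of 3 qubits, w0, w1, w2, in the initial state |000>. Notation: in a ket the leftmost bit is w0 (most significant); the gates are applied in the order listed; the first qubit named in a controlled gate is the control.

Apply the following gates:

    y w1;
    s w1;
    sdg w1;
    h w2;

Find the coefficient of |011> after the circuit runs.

The final state's coefficient on |011> equals sqrt(2)*I/2. Key observation: steps 2-3 multiply out to the identity, so the circuit reduces to the remaining gates.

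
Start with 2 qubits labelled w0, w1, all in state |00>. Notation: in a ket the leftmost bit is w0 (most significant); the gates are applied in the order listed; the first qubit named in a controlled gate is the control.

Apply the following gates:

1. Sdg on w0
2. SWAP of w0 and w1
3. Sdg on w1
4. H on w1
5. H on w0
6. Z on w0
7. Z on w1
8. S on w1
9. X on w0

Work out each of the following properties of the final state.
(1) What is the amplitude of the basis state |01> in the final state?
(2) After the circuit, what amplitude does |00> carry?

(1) |01> carries amplitude I/2 in the final state.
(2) The amplitude on |00> is -1/2.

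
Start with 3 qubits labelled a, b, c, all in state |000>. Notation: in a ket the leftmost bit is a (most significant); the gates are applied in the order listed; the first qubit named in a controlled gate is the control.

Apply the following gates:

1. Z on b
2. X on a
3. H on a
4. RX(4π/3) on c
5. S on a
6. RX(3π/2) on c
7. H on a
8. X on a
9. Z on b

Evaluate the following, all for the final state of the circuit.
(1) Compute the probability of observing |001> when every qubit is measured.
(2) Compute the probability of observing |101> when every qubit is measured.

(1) The probability of measuring |001> is sqrt(3)/8 + 1/4.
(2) The probability of measuring |101> is sqrt(3)/8 + 1/4.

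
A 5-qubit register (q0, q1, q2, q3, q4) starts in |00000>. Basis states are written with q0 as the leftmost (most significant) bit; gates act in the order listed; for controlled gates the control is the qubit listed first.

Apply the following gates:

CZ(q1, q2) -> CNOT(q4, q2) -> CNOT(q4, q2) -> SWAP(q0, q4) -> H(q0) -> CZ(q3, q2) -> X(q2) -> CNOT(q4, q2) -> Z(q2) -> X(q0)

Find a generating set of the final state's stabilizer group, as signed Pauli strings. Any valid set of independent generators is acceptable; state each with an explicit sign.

The final state is stabilized by the group generated by +XIIII, +IZIII, -IIZII, +IIIZI, +IIIIZ; other independent generating sets are equally valid. Key observation: the block from step 2 through step 3 cancels to the identity and can be dropped.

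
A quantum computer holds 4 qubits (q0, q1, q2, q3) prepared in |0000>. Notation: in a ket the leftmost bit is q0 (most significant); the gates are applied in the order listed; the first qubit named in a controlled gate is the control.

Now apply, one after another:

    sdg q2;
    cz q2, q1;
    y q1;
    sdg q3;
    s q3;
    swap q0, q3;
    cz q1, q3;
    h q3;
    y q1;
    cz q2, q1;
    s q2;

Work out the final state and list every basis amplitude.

The final amplitudes are sqrt(2)/2 on |0000>, sqrt(2)/2 on |0001>, and 0 on every other basis state.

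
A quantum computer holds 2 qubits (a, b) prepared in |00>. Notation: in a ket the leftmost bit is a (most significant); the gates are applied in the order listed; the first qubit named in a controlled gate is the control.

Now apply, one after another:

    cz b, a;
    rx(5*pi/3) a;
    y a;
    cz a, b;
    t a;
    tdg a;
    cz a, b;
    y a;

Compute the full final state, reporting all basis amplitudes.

After the circuit, the state carries amplitude -sqrt(3)/2 on |00>, 0 on |01>, -I/2 on |10>, 0 on |11>. Key observation: gates 4-7 undo each other exactly, leaving only the rest of the circuit to track.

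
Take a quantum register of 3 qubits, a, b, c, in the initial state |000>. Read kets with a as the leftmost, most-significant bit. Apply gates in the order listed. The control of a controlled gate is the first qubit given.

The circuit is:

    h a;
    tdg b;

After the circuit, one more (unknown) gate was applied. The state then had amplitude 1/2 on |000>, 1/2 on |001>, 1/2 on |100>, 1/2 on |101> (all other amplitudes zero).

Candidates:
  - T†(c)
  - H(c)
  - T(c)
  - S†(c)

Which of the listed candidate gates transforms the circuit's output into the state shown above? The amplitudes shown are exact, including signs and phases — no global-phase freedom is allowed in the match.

The unique candidate consistent with the amplitudes is H(c).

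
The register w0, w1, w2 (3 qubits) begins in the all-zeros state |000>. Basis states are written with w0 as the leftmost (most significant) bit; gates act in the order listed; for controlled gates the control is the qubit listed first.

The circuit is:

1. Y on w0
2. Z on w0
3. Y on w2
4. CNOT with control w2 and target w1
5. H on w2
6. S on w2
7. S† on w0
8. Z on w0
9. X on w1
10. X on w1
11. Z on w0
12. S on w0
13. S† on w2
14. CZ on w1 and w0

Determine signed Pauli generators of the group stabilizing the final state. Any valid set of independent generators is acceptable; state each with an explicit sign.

One valid set of independent stabilizer generators is -IIX, -ZII, -IZI (any independent generating set of the same group is equally correct). Key observation: the block from step 7 through step 12 cancels to the identity and can be dropped.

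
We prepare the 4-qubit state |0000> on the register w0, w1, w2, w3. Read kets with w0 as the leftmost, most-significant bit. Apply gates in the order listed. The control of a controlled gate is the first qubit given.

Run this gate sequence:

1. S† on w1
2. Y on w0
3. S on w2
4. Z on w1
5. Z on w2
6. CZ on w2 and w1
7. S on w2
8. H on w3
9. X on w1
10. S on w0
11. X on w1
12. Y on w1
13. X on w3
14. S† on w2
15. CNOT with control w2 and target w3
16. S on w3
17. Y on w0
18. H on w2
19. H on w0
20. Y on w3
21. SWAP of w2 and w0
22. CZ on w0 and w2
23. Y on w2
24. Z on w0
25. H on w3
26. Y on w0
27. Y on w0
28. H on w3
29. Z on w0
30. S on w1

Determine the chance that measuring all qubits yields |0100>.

Outcome |0100> occurs with probability 1/8. Key observation: steps 24-29 multiply out to the identity, so the circuit reduces to the remaining gates.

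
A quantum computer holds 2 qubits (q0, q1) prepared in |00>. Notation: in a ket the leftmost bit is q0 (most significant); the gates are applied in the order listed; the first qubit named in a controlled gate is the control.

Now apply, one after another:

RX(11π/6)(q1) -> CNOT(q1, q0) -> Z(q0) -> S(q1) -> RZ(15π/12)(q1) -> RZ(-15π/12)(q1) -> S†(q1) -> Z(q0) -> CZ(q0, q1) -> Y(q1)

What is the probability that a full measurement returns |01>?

A full measurement returns |01> with probability sqrt(3)/4 + 1/2.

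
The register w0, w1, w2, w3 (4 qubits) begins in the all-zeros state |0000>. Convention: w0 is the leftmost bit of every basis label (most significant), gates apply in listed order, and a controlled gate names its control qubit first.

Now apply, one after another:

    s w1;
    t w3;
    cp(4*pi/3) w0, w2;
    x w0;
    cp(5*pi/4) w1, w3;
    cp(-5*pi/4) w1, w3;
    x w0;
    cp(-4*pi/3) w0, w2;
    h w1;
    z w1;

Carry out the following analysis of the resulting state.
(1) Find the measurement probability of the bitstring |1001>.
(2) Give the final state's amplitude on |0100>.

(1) A full measurement returns |1001> with probability 0. Key observation: steps 3-8 multiply out to the identity, so the circuit reduces to the remaining gates.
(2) The final state's coefficient on |0100> equals -sqrt(2)/2.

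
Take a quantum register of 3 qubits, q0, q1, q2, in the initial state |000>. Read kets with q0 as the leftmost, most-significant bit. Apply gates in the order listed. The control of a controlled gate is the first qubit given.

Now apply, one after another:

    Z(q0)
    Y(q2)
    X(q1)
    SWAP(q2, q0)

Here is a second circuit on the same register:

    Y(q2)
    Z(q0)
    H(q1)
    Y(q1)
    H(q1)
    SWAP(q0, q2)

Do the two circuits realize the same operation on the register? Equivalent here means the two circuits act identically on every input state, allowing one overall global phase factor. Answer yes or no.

No — the two circuits implement different unitaries, even allowing a global phase.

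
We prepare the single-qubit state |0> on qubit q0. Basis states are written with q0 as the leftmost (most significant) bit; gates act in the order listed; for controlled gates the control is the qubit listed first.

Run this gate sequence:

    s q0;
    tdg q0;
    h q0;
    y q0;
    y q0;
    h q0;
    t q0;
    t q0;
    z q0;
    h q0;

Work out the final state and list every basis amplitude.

The resulting statevector has amplitude sqrt(2)/2 on |0>, sqrt(2)/2 on |1>. Key observation: the block from step 2 through step 7 cancels to the identity and can be dropped.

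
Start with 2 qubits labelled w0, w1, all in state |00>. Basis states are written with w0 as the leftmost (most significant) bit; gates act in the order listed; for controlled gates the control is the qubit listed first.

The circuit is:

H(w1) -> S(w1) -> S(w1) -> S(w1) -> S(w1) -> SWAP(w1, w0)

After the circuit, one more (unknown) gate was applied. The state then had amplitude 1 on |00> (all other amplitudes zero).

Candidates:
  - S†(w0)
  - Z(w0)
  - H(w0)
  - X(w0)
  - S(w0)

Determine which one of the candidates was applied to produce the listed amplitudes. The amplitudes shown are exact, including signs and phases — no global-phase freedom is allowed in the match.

The unique candidate consistent with the amplitudes is H(w0). Key observation: steps 2-5 multiply out to the identity, so the circuit reduces to the remaining gates.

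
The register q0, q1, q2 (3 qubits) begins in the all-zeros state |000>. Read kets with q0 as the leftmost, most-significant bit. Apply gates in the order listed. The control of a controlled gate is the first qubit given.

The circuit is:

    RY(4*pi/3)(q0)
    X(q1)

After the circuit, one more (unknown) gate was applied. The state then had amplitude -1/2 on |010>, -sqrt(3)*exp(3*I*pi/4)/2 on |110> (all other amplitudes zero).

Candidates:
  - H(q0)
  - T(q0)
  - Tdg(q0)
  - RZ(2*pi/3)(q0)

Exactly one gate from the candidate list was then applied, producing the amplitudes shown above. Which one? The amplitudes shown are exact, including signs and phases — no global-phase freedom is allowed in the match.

The unique candidate consistent with the amplitudes is Tdg(q0).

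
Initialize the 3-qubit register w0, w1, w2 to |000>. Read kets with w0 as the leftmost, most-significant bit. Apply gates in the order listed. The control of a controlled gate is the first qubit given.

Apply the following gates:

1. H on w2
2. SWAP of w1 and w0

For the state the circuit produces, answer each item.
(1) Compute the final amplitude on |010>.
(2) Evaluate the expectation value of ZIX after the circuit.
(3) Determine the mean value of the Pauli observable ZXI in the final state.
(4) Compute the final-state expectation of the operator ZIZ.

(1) |010> carries amplitude 0 in the final state.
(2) In the final state, ZIX has expectation 1.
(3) The observable ZXI averages to 0.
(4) The observable ZIZ averages to 0.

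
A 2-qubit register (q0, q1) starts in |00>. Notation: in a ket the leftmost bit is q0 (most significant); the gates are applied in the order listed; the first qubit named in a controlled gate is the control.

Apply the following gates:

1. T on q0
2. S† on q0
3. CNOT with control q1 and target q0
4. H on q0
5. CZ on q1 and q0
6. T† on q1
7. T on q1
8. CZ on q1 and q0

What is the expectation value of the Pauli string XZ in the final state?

The observable XZ averages to 1.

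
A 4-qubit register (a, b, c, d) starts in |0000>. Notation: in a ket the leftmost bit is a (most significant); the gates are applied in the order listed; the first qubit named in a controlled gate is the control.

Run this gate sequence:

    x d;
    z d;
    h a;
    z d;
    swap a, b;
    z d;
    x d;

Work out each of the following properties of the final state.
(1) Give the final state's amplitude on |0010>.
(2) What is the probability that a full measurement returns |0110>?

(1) |0010> carries amplitude 0 in the final state.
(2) The probability of measuring |0110> is 0.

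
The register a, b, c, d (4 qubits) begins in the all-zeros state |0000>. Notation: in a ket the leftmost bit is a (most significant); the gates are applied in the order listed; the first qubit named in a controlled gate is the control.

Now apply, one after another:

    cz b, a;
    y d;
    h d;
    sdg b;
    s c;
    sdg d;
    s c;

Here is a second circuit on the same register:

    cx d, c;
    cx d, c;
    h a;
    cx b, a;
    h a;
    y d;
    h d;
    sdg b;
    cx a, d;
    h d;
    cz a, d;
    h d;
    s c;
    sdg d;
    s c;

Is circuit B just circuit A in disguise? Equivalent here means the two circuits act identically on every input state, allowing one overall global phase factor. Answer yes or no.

Yes: on every input state the two circuits agree up to one overall phase factor.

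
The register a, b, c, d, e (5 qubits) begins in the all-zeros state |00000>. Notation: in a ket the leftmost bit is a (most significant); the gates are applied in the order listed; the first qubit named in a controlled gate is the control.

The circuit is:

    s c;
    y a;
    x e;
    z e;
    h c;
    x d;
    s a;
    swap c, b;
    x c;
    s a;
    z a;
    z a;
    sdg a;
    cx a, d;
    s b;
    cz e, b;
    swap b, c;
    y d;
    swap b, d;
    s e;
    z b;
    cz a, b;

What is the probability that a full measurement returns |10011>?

The probability of measuring |10011> is 0.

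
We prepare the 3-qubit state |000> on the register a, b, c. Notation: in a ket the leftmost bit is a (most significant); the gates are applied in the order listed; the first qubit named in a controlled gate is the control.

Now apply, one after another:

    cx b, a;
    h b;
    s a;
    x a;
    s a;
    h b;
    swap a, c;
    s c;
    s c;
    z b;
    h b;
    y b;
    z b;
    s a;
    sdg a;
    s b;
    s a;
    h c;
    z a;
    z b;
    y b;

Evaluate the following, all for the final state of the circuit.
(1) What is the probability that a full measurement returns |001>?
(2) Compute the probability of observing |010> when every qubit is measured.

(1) A full measurement returns |001> with probability 1/4.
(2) A full measurement returns |010> with probability 1/4.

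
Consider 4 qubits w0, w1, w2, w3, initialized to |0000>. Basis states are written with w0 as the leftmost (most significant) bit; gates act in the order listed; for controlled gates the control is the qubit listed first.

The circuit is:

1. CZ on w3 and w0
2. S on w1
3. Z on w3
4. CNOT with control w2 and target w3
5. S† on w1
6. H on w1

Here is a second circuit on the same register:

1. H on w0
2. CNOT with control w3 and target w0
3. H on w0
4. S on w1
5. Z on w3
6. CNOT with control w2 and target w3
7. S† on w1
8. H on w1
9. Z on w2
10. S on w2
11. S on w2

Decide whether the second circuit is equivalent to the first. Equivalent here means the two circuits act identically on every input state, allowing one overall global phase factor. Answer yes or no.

Yes: on every input state the two circuits agree up to one overall phase factor.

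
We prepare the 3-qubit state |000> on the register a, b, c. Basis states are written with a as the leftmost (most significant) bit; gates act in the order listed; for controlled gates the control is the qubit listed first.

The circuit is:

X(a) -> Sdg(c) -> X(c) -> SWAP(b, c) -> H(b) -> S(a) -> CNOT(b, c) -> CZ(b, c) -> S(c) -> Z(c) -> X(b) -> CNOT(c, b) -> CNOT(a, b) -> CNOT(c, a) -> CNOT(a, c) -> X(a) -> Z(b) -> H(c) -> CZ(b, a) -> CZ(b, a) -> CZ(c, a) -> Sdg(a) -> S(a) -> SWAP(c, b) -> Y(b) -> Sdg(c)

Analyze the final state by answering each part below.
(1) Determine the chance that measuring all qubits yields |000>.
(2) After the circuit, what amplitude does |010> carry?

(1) The probability of measuring |000> is 1/4.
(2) The amplitude on |010> is -1/2.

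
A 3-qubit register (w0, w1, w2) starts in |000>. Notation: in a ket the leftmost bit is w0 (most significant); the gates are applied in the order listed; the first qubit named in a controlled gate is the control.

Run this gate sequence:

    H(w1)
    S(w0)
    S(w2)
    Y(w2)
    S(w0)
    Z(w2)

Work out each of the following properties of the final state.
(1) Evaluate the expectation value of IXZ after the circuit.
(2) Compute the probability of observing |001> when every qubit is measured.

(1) The observable IXZ averages to -1.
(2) The probability of measuring |001> is 1/2.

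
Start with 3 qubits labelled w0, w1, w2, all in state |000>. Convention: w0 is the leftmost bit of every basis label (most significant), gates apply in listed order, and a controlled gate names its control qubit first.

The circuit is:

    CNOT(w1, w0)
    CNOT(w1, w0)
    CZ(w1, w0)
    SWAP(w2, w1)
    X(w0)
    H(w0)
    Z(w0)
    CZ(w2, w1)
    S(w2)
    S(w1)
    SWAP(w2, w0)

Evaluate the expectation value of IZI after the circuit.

The expectation value of IZI is 1. Key observation: steps 1-2 multiply out to the identity, so the circuit reduces to the remaining gates.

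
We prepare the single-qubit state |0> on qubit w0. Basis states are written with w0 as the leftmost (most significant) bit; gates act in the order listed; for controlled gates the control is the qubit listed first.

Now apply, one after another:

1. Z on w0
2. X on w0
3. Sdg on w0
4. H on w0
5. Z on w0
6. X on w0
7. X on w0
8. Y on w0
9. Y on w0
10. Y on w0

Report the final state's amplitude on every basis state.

The final amplitudes are -sqrt(2)/2 on |0>, sqrt(2)/2 on |1>.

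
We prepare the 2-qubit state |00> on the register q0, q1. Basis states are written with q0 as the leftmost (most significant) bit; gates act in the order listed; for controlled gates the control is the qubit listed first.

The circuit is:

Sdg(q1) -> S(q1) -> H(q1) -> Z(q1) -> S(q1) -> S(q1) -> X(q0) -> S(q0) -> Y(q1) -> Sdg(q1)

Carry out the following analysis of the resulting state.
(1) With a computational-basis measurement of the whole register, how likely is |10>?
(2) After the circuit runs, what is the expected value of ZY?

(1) Outcome |10> occurs with probability 1/2.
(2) The expectation value of ZY is -1.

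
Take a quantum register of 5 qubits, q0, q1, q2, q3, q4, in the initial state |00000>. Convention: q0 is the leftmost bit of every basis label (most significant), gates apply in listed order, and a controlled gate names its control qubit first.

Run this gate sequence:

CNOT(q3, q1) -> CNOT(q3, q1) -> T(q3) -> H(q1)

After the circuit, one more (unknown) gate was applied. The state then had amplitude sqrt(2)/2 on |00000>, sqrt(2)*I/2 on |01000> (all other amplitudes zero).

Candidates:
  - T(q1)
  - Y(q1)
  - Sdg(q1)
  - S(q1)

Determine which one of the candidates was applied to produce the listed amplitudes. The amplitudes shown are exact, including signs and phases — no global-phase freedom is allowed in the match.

The applied gate was S(q1). Key observation: gates 1-2 undo each other exactly, leaving only the rest of the circuit to track.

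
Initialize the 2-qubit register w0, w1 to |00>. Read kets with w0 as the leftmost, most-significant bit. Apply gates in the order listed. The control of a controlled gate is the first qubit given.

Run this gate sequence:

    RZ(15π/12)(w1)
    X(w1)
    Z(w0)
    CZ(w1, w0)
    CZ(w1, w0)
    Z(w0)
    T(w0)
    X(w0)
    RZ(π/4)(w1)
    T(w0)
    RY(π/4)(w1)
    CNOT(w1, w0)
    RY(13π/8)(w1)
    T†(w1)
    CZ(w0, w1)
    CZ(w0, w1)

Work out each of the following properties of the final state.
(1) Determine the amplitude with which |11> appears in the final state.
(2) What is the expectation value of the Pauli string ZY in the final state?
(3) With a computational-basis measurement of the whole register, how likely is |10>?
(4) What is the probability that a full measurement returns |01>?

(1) |11> carries amplitude I*sqrt(2 - sqrt(2))*sin(3*pi/16)/2 in the final state. Key observation: steps 3-6 multiply out to the identity, so the circuit reduces to the remaining gates.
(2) The observable ZY averages to -sqrt(2*sqrt(2) + 4)/4.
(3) The probability of measuring |10> is (2 - sqrt(2))*(sqrt(2 - sqrt(2)) + 2)/16.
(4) A full measurement returns |01> with probability (sqrt(2) + 2)*(sqrt(2 - sqrt(2)) + 2)/16.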